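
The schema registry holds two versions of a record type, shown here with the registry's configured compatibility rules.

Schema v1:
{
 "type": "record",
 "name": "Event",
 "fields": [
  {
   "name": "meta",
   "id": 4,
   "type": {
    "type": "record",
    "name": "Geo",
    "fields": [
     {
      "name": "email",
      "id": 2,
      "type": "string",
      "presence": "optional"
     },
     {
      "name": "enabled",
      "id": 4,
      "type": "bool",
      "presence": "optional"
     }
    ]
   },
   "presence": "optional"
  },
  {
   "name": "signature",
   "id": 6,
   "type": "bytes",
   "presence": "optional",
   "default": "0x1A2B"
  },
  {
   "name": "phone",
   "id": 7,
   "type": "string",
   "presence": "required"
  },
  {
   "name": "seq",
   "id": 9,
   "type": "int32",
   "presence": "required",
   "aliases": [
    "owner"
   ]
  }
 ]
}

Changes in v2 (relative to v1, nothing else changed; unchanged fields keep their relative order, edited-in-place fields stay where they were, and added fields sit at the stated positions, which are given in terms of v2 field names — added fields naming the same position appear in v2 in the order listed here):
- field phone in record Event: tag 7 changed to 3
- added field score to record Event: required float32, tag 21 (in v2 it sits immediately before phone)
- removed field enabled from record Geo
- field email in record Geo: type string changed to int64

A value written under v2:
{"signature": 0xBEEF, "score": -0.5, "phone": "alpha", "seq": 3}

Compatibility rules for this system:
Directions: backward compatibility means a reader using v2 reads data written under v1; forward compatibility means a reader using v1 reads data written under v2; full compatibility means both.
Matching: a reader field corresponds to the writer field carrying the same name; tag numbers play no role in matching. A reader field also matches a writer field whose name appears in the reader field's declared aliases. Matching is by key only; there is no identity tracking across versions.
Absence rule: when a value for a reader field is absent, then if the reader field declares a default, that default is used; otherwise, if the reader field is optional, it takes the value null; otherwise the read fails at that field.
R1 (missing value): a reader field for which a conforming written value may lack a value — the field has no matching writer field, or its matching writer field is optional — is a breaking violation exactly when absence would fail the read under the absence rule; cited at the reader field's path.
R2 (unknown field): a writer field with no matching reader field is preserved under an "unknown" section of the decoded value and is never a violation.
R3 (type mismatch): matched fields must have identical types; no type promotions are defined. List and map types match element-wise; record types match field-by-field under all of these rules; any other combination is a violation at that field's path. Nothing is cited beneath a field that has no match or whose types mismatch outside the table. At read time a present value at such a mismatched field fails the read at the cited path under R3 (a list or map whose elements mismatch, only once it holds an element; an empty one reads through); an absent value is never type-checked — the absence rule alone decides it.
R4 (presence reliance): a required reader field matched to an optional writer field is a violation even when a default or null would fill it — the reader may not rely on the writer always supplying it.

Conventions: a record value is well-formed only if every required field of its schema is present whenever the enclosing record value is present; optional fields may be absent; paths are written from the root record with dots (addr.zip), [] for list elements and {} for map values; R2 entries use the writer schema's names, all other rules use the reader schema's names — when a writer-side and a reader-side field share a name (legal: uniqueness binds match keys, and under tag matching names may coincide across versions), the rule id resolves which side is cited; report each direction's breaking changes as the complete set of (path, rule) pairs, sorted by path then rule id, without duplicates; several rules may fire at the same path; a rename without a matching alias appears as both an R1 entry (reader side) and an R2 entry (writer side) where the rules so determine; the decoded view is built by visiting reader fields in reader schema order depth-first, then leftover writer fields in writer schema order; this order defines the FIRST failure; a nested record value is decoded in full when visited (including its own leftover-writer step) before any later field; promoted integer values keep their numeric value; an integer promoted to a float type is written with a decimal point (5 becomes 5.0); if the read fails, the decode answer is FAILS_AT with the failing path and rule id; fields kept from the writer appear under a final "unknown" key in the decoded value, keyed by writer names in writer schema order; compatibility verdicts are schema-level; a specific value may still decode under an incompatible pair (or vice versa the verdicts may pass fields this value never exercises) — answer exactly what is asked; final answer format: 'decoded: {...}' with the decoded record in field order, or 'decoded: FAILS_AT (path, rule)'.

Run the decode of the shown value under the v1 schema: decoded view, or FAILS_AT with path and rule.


decoded: {"meta": null, "signature": 0xBEEF, "phone": "alpha", "seq": 3, "unknown": {"score": -0.5}}

the writer's type comes first in each Event pair
migrating the Event value to v1:
  meta := null (absent, optional -> null)
  signature := 0xBEEF
  phone := "alpha"
  seq := 3
  writer score: kept under "unknown"
  => decoded: {"meta": null, "signature": 0xBEEF, "phone": "alpha", "seq": 3, "unknown": {"score": -0.5}}
diffs on Event not affecting the asked answer:
  field phone in record Event: tag 7 changed to 3 -> fires no rule on Event under this dialect and leaves the result unchanged
  removed field enabled from record Geo -> fires no rule on Event under this dialect and leaves the result unchanged
  field email in record Geo: type string changed to int64 -> matters for Event compatibility verdicts, not for this value's decode


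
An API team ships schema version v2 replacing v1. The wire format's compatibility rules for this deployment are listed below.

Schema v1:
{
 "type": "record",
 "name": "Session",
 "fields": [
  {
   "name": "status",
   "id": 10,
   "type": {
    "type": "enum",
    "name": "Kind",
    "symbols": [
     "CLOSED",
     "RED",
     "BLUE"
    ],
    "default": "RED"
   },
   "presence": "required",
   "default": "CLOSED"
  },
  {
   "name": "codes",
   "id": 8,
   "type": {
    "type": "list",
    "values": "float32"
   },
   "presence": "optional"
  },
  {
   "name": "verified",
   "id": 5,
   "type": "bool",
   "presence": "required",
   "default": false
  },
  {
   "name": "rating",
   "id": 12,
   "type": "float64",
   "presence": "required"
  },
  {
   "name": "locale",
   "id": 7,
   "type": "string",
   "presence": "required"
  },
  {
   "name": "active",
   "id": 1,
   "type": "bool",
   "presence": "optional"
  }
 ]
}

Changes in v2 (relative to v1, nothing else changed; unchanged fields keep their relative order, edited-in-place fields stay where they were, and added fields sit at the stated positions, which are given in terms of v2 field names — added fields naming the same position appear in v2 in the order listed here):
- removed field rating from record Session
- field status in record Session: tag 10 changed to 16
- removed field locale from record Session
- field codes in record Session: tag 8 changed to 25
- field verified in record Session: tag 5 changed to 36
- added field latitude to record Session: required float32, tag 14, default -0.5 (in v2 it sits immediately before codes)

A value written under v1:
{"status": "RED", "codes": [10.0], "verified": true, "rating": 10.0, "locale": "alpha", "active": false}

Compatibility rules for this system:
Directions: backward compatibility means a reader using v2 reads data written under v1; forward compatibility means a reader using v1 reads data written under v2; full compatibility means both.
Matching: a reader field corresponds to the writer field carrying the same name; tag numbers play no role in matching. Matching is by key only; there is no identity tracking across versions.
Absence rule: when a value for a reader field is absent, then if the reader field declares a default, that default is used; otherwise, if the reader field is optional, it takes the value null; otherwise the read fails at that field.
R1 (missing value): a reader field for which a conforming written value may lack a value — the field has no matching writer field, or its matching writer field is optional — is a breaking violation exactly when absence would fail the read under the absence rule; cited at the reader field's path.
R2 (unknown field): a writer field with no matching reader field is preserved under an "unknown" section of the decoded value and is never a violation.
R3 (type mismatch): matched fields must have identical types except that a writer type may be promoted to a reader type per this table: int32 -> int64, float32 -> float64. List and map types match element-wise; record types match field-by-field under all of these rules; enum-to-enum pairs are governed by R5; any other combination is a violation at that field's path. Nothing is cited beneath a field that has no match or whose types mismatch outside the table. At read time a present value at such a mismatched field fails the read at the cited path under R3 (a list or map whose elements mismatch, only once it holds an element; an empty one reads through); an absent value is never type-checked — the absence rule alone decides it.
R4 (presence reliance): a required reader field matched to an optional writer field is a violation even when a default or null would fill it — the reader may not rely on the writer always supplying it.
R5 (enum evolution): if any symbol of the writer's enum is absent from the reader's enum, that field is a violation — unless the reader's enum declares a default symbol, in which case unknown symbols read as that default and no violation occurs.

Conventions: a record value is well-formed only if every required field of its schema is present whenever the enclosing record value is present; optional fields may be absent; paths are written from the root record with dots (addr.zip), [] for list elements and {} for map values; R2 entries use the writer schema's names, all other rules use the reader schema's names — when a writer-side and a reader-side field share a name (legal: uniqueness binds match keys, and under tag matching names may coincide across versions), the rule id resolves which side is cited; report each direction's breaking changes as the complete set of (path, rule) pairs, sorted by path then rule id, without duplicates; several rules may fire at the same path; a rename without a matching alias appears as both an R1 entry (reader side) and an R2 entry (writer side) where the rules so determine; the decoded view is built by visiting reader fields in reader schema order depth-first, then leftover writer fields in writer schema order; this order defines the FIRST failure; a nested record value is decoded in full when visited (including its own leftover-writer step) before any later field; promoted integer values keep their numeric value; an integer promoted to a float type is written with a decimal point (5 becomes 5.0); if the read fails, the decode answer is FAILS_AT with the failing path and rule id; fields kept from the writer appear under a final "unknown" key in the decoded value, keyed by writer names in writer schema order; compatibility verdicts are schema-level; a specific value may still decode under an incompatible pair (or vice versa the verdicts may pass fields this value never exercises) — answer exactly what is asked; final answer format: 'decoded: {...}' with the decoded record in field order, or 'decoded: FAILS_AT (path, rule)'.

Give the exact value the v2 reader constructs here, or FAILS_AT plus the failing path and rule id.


the writer's type comes first in each Session pair
migrating the Session value to v2:
  status := "RED"
  latitude := -0.5 (missing; default applied)
  codes := [10.0]
  verified := true
  active := false
  writer rating: kept under "unknown"
  writer locale: kept under "unknown"
  => decoded: {"status": "RED", "latitude": -0.5, "codes": [10.0], "verified": true, "active": false, "unknown": {"rating": 10.0, "locale": "alpha"}}
checking off the Session differences that do not matter here:
  field status in record Session: tag 10 changed to 16 -> inert under this dialect — no rule fires on Session and the result does not move
  field codes in record Session: tag 8 changed to 25 -> inert under this dialect — no rule fires on Session and the result does not move
  field verified in record Session: tag 5 changed to 36 -> inert under this dialect — no rule fires on Session and the result does not move

decoded: {"status": "RED", "latitude": -0.5, "codes": [10.0], "verified": true, "active": false, "unknown": {"rating": 10.0, "locale": "alpha"}}


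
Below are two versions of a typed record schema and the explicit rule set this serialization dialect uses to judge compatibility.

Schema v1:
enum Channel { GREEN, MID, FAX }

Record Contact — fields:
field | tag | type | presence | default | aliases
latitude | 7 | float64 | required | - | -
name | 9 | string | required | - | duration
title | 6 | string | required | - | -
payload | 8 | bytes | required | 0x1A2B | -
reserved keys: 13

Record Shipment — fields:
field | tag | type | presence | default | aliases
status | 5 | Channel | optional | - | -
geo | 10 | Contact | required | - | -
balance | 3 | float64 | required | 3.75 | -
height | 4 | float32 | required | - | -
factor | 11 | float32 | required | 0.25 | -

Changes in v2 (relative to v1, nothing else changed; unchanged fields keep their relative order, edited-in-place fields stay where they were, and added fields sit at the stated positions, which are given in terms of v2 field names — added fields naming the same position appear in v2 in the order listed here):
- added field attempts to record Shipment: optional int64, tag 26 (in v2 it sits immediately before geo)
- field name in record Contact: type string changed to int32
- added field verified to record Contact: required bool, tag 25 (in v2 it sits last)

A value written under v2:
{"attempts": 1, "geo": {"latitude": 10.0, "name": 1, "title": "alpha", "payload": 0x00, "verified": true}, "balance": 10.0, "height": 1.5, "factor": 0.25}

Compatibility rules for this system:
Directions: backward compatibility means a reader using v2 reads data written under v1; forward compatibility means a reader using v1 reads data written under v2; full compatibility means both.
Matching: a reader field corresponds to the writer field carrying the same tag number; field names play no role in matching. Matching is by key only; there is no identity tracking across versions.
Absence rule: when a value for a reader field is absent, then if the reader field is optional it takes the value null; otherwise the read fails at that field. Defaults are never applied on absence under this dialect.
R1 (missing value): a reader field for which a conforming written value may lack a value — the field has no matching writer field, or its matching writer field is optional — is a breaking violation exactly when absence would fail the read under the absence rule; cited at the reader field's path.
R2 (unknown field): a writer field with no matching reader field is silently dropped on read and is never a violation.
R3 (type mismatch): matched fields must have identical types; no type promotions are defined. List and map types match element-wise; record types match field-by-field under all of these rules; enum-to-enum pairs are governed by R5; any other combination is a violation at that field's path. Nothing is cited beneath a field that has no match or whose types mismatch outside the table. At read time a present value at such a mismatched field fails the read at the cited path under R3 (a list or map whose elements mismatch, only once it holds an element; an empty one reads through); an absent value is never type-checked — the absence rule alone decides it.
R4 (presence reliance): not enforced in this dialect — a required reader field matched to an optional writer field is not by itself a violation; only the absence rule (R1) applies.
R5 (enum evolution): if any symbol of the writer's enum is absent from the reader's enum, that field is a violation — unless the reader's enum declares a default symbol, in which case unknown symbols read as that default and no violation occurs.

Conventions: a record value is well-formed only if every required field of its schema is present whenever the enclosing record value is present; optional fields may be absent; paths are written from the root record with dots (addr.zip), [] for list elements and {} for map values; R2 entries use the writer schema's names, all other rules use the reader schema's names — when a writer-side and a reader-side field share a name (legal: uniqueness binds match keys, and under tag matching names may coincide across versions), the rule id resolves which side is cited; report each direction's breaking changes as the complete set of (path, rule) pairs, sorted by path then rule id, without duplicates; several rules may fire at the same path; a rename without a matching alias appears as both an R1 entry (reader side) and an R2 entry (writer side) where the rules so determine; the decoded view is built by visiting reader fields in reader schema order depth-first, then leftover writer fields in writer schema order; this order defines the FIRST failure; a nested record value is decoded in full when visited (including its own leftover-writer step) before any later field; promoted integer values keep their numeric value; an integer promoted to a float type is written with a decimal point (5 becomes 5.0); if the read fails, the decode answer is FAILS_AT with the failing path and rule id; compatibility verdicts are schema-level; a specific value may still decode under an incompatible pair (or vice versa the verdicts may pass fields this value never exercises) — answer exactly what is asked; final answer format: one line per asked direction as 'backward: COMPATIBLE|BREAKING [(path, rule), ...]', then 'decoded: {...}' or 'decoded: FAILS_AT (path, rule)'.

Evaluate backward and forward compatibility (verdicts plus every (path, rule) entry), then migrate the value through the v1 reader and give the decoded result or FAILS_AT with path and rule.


backward: BREAKING [(geo.name, R3), (geo.verified, R1)]; forward: BREAKING [(geo.name, R3)]; decoded: FAILS_AT (geo.name, R3)

arrows below run writer -> reader for Shipment
checking backward for Shipment: reader v2 against writer v1:
  status: paired with writer status (Channel -> Channel; writer optional)
  attempts: no writer match
  geo: paired with writer geo (Contact -> Contact; writer required)
  balance: paired with writer balance (float64 -> float64; writer required)
  height: paired with writer height (float32 -> float32; writer required)
  factor: paired with writer factor (float32 -> float32; writer required)
  geo.latitude: paired with writer geo.latitude (float64 -> float64; writer required)
  geo.name: paired with writer geo.name (string -> int32; writer required)
  geo.title: paired with writer geo.title (string -> string; writer required)
  geo.payload: paired with writer geo.payload (bytes -> bytes; writer required)
  geo.verified: no writer match
  R3 fires at geo.name
  R1 fires at geo.verified
  backward on Shipment therefore BREAKING (2)
checking forward for Shipment: reader v1 against writer v2:
  status: paired with writer status (Channel -> Channel; writer optional)
  geo: paired with writer geo (Contact -> Contact; writer required)
  balance: paired with writer balance (float64 -> float64; writer required)
  height: paired with writer height (float32 -> float32; writer required)
  factor: paired with writer factor (float32 -> float32; writer required)
  attempts (writer side), unknown to reader
  geo.latitude: paired with writer geo.latitude (float64 -> float64; writer required)
  geo.name: paired with writer geo.name (int32 -> string; writer required)
  geo.title: paired with writer geo.title (string -> string; writer required)
  geo.payload: paired with writer geo.payload (bytes -> bytes; writer required)
  geo.verified (writer side), unknown to reader
  R3 fires at geo.name
  forward on Shipment therefore BREAKING (1)
decoding the Shipment value with the v1 reader:
  status := null (not supplied -> null)
  geo.latitude := 10.0
  read fails at geo.name under R3
  => FAILS_AT (geo.name, R3)


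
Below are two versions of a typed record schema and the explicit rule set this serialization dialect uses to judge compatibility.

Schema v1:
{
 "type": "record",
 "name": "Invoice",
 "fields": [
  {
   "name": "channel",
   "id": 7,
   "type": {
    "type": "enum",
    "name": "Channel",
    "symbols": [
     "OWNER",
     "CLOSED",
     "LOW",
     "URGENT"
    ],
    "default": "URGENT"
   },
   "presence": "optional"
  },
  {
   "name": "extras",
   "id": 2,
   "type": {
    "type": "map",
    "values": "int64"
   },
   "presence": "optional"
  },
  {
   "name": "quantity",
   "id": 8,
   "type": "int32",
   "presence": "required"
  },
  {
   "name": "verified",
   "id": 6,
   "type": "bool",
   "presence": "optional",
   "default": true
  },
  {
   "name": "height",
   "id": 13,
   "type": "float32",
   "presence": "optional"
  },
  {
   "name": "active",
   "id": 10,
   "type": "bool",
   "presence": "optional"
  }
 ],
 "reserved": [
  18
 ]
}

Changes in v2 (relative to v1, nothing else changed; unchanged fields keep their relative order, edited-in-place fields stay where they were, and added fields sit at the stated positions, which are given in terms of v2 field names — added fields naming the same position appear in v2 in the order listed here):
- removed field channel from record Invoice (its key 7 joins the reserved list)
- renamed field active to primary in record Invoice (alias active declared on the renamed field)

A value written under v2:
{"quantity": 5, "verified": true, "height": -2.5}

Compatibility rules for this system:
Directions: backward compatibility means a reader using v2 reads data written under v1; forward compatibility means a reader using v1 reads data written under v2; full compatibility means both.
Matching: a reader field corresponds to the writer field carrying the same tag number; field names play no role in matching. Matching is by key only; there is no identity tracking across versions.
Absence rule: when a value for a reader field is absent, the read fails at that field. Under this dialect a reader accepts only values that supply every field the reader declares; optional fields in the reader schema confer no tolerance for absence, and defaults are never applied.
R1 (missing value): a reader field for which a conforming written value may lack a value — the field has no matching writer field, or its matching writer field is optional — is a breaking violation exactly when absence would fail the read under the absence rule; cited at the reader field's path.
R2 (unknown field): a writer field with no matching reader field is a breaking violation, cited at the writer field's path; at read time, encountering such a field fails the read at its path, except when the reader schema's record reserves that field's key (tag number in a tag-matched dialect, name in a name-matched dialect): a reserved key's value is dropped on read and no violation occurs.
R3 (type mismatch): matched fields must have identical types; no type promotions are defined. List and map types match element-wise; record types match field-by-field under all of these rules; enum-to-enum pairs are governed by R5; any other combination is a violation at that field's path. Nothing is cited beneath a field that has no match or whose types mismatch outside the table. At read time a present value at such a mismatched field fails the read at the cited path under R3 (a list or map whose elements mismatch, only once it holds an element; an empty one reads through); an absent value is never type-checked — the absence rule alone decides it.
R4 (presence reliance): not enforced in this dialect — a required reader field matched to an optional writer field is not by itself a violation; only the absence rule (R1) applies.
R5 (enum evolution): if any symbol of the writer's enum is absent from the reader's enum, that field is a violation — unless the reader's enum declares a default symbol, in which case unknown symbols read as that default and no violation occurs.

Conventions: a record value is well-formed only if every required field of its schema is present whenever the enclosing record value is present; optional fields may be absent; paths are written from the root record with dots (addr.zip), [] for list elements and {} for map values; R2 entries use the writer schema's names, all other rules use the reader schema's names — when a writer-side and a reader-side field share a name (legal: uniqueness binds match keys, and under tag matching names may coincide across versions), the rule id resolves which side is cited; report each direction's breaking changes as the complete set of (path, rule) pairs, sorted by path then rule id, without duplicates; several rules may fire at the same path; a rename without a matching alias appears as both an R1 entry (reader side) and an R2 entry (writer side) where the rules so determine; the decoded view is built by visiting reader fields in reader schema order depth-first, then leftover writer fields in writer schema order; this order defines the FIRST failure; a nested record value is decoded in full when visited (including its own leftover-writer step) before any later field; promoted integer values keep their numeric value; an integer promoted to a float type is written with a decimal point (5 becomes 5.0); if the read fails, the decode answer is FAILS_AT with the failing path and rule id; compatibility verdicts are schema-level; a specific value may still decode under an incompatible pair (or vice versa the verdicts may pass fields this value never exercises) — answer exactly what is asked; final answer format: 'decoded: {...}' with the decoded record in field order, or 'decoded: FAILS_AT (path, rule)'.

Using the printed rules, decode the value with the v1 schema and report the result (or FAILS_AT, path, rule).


decoded: FAILS_AT (channel, R1)

arrows below run writer -> reader for Invoice
decoding the Invoice value with the v1 reader:
  read fails at channel under R1 (no fill)
  => FAILS_AT (channel, R1)
ruling out the remaining Invoice differences:
  renamed field active to primary in record Invoice (alias active declared on the renamed field) -> schema-level compatibility only; this Invoice value's decode is unchanged


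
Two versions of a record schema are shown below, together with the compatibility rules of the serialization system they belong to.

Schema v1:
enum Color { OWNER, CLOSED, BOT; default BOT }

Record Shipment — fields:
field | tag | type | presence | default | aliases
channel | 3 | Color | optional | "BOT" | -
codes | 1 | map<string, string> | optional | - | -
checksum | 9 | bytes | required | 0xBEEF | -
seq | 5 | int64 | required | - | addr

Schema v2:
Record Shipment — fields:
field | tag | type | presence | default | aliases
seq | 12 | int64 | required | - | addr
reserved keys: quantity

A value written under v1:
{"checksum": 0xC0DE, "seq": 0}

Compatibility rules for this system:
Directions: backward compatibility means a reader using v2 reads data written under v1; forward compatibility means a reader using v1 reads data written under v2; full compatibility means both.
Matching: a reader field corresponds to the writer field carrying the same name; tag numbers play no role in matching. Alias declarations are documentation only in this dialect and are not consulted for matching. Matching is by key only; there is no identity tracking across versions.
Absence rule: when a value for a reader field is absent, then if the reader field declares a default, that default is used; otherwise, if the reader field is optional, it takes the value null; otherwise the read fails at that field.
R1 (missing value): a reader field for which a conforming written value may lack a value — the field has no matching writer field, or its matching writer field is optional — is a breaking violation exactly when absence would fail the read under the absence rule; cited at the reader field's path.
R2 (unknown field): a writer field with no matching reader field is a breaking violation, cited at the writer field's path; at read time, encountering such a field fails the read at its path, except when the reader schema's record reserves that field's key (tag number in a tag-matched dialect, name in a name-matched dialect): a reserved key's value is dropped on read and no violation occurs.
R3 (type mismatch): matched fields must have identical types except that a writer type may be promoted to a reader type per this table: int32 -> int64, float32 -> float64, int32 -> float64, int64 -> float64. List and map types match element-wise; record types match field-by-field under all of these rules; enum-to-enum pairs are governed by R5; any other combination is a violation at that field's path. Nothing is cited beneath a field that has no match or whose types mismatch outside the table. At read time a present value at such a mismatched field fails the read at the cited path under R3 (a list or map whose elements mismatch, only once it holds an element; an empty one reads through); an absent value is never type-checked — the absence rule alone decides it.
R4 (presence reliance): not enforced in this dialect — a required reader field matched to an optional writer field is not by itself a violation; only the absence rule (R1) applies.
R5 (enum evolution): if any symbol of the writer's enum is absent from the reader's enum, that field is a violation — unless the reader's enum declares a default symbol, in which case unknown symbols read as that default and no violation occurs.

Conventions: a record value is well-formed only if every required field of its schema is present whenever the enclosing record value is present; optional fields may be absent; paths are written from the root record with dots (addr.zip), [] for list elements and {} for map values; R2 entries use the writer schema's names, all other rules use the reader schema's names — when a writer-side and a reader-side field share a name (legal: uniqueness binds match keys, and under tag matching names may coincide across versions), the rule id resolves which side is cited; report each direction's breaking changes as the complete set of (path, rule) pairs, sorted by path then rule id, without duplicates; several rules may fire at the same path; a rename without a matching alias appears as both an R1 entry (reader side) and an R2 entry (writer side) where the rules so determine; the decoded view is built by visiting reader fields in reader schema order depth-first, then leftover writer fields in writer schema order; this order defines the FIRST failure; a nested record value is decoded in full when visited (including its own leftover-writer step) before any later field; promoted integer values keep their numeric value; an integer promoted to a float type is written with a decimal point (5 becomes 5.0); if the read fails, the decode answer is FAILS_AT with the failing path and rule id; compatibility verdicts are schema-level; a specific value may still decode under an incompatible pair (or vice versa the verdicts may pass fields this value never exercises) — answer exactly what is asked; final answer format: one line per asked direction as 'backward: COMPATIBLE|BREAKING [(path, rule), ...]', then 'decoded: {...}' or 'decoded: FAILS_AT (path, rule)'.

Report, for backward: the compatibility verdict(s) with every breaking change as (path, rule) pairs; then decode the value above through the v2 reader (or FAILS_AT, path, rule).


backward: BREAKING [(channel, R2), (checksum, R2), (codes, R2)]; decoded: FAILS_AT (checksum, R2)

each type pair in Shipment: writer, then reader
backward on Shipment — v2 reading data written by v1:
  seq: paired with writer seq (int64 -> int64; writer required)
  channel (writer side), unknown to reader
  codes (writer side), unknown to reader
  checksum (writer side), unknown to reader
  R2 fires at channel
  R2 fires at checksum
  R2 fires at codes
  => backward: BREAKING (3)
migrating the Shipment value to v2:
  seq := 0
  read fails at checksum under R2 (unknown field)
  => FAILS_AT (checksum, R2)
diffs on Shipment not affecting the asked answer:
  field seq in record Shipment: tag 5 changed to 12 -> triggers nothing under Shipment's printed rules — same verdict


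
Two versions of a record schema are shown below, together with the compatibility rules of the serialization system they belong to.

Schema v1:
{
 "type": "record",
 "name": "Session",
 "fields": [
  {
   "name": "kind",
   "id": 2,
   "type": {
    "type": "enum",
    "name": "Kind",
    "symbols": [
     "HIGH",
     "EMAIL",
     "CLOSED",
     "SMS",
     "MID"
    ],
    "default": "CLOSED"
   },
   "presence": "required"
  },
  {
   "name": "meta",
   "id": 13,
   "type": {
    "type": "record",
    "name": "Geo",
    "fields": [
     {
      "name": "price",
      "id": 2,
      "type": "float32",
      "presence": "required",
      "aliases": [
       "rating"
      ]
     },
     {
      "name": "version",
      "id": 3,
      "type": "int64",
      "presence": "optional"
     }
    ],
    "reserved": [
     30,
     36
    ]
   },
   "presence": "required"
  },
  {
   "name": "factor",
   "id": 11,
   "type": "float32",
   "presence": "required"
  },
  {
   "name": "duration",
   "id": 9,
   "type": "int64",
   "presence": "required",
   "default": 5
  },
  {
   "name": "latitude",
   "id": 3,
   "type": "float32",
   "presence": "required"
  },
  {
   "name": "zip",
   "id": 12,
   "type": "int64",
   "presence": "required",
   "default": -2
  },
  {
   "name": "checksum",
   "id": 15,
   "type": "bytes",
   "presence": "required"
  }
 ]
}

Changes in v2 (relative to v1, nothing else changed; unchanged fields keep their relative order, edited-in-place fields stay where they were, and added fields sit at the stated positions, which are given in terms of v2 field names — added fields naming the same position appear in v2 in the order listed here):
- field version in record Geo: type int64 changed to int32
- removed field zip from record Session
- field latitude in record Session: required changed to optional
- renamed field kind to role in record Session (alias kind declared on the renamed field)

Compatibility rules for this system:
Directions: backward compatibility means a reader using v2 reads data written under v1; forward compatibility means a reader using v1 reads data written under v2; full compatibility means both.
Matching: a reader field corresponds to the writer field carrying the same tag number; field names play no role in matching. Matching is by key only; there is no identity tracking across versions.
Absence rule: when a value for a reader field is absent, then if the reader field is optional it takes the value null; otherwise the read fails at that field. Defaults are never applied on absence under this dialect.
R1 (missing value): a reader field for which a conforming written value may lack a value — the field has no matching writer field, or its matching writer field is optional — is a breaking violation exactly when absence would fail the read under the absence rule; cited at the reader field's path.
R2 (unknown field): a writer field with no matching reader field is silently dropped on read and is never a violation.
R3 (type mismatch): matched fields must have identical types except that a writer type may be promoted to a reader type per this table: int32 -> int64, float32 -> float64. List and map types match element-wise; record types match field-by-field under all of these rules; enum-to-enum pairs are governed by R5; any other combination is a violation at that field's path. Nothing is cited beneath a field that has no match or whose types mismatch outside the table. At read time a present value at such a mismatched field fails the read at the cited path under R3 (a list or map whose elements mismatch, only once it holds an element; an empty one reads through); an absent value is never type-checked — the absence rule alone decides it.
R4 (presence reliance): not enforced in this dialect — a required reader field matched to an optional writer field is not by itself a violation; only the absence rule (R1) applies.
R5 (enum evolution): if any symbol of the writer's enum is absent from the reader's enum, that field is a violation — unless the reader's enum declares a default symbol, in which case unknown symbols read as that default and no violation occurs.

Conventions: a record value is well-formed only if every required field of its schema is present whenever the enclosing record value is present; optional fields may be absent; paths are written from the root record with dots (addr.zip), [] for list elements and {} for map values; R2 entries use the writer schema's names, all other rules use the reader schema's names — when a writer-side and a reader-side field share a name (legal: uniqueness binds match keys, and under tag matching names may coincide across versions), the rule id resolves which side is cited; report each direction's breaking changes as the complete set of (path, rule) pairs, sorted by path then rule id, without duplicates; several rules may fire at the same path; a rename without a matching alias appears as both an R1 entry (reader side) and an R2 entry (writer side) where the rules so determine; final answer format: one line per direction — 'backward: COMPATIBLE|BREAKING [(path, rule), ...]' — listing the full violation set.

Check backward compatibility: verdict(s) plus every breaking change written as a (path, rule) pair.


arrows below run writer -> reader for Session
backward for Session (reader v2, writer v1):
  Kind -> Kind, writer required: role aligns to kind
  Geo -> Geo, writer required: meta aligns to meta
  float32 -> float32, writer required: factor aligns to factor
  int64 -> int64, writer required: duration aligns to duration
  float32 -> float32, writer required: latitude aligns to latitude
  bytes -> bytes, writer required: checksum aligns to checksum
  leftover writer field: zip
  float32 -> float32, writer required: meta.price aligns to meta.price
  int64 -> int32, writer optional: meta.version aligns to meta.version
  rule R3 violated at meta.version
  => backward verdict for Session: BREAKING, 1 violation(s)
the other Session changes do not affect what is asked:
  removed field zip from record Session -> its effect on Session is confined to the forward direction, not asked
  field latitude in record Session: required changed to optional -> its effect on Session is confined to the forward direction, not asked
  renamed field kind to role in record Session (alias kind declared on the renamed field) -> triggers nothing under Session's printed rules — same verdict

backward: BREAKING [(meta.version, R3)]


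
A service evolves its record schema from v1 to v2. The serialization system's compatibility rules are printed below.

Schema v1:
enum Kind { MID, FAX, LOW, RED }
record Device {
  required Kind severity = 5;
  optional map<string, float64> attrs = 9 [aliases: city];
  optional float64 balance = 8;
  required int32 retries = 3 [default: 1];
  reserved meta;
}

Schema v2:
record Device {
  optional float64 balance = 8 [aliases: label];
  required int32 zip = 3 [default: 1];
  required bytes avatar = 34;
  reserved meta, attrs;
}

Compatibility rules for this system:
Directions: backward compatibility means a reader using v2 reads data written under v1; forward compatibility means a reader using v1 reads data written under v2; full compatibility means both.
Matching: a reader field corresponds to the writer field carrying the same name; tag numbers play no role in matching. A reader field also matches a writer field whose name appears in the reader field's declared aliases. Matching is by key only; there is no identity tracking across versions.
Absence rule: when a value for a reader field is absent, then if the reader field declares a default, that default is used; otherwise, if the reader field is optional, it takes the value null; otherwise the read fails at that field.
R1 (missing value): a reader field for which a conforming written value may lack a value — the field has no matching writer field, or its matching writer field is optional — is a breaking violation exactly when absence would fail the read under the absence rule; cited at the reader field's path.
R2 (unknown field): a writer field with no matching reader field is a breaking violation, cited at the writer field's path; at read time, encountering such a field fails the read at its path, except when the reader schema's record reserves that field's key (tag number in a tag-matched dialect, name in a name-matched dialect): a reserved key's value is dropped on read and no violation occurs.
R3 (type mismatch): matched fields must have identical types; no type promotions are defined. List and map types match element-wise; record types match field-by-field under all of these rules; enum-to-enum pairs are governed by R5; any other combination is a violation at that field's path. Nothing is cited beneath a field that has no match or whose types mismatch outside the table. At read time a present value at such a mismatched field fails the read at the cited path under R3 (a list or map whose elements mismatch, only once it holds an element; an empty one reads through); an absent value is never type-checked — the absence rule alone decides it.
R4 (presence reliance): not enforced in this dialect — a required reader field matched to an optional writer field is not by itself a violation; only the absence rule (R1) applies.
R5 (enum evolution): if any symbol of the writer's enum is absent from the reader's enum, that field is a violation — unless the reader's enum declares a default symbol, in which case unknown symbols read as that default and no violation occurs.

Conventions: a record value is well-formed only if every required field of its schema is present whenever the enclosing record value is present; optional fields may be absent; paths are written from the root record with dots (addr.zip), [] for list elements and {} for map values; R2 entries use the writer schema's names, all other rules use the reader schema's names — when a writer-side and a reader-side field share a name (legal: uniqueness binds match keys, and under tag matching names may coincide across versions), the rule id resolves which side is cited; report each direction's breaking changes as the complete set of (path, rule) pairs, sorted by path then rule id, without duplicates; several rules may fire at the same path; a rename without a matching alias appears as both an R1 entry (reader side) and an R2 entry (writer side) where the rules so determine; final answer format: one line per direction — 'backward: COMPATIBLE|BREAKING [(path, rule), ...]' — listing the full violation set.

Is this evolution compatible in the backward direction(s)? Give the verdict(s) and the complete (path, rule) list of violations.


each type pair in Device: writer, then reader
backward for Device (reader v2, writer v1):
  writer optional, float64 -> float64: reader balance maps from writer balance
  no writer field matches reader zip
  no writer field matches reader avatar
  writer severity: unknown to reader
  writer attrs: unknown to reader
  writer retries: unknown to reader
  breaking: (avatar, R1)
  breaking: (retries, R2)
  breaking: (severity, R2)
  => backward verdict for Device: BREAKING, 3 violation(s)
the rest of the Device diff is inert for this question:
  removed field attrs from record Device (its key "attrs" joins the reserved list) -> triggers nothing under Device's printed rules — same verdict

backward: BREAKING [(avatar, R1), (retries, R2), (severity, R2)]
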